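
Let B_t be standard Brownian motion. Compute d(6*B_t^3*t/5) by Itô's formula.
d(6*B_t^3*t/5) = (6*B_t*(B_t^2 + 3*t)/5) dt + (18*B_t^2*t/5) dB_t

Itô's formula for f(t, x): d f(t, B_t) = (f_t + (1/2) f_xx) dt + f_x dB_t. Compute partials of f(t, x) = 6*t*x^3/5:
  f_t(t,x)  = 6*x^3/5
  f_x(t,x)  = 18*t*x^2/5
  f_xx(t,x) = 36*t*x/5
Assemble drift = f_t + (1/2) f_xx = 6*x*(3*t + x^2)/5 and diffusion = f_x = 18*t*x^2/5. Substituting x = B_t:
  d(6*B_t^3*t/5) = (6*B_t*(B_t^2 + 3*t)/5) dt + (18*B_t^2*t/5) dB_t.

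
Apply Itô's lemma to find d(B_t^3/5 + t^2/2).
d(B_t^3/5 + t^2/2) = (3*B_t/5 + t) dt + (3*B_t^2/5) dB_t

Itô's formula for f(t, x): d f(t, B_t) = (f_t + (1/2) f_xx) dt + f_x dB_t. Compute partials of f(t, x) = t^2/2 + x^3/5:
  f_t(t,x)  = t
  f_x(t,x)  = 3*x^2/5
  f_xx(t,x) = 6*x/5
Assemble drift = f_t + (1/2) f_xx = t + 3*x/5 and diffusion = f_x = 3*x^2/5. Substituting x = B_t:
  d(B_t^3/5 + t^2/2) = (3*B_t/5 + t) dt + (3*B_t^2/5) dB_t.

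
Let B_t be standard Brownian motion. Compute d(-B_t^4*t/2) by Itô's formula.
d(-B_t^4*t/2) = (B_t^2*(-B_t^2 - 6*t)/2) dt + (-2*B_t^3*t) dB_t

Itô's formula for f(t, x): d f(t, B_t) = (f_t + (1/2) f_xx) dt + f_x dB_t. Compute partials of f(t, x) = -t*x^4/2:
  f_t(t,x)  = -x^4/2
  f_x(t,x)  = -2*t*x^3
  f_xx(t,x) = -6*t*x^2
Assemble drift = f_t + (1/2) f_xx = x^2*(-6*t - x^2)/2 and diffusion = f_x = -2*t*x^3. Substituting x = B_t:
  d(-B_t^4*t/2) = (B_t^2*(-B_t^2 - 6*t)/2) dt + (-2*B_t^3*t) dB_t.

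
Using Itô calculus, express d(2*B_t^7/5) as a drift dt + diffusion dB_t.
d(2*B_t^7/5) = (42*B_t^5/5) dt + (14*B_t^6/5) dB_t

Itô's formula for f(B_t) gives d f(B_t) = f'(B_t) dB_t + (1/2) f''(B_t) dt. Compute derivatives of f(x) = 2*x^7/5:
  f'(x)  = 14*x^6/5
  f''(x) = 84*x^5/5
Substitute x = B_t and multiply the f'' term by 1/2:
  drift     = (1/2) * (84*x^5/5) evaluated at B_t = 42*B_t^5/5
  diffusion = (14*x^6/5) evaluated at B_t = 14*B_t^6/5
Therefore d(2*B_t^7/5) = (42*B_t^5/5) dt + (14*B_t^6/5) dB_t.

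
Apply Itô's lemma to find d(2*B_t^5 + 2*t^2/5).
d(2*B_t^5 + 2*t^2/5) = (20*B_t^3 + 4*t/5) dt + (10*B_t^4) dB_t

Itô's formula for f(t, x): d f(t, B_t) = (f_t + (1/2) f_xx) dt + f_x dB_t. Compute partials of f(t, x) = 2*t^2/5 + 2*x^5:
  f_t(t,x)  = 4*t/5
  f_x(t,x)  = 10*x^4
  f_xx(t,x) = 40*x^3
Assemble drift = f_t + (1/2) f_xx = 4*t/5 + 20*x^3 and diffusion = f_x = 10*x^4. Substituting x = B_t:
  d(2*B_t^5 + 2*t^2/5) = (20*B_t^3 + 4*t/5) dt + (10*B_t^4) dB_t.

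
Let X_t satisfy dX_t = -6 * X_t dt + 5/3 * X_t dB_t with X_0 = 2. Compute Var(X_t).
Var(X_t) = (4*exp(25*t/9) - 4)*exp(-12*t)

For GBM dX = mu X dt + sigma X dB with X_0 = x_0, apply Itô to Y = log X: dY = (mu - sigma^2/2) dt + sigma dB, so Y_t = log(x_0) + (mu - sigma^2/2) t + sigma B_t and hence X_t = x_0 * exp((mu - sigma^2/2) t + sigma B_t).
With mu = -6, sigma = 5/3, x_0 = 2, this gives:
  X_t = 2 * exp((-133/18) * t + (5/3) * B_t).
Since sigma*B_t ~ Normal(0, sigma^2 t), E[exp(sigma*B_t)] = exp(sigma^2 t / 2); so E[X_t] = x_0 * exp((mu - sigma^2/2) t) * exp(sigma^2 t / 2) = x_0 * exp(mu t) = 2*exp(-6*t).
Var(X_t) = E[X_t^2] - (E[X_t])^2 = x_0^2 * exp(2 mu t) * (exp(sigma^2 t) - 1) = (4*exp(25*t/9) - 4)*exp(-12*t).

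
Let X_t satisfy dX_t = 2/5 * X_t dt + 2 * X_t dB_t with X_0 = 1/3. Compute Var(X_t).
Var(X_t) = (exp(4*t) - 1)*exp(4*t/5)/9

For GBM dX = mu X dt + sigma X dB with X_0 = x_0, apply Itô to Y = log X: dY = (mu - sigma^2/2) dt + sigma dB, so Y_t = log(x_0) + (mu - sigma^2/2) t + sigma B_t and hence X_t = x_0 * exp((mu - sigma^2/2) t + sigma B_t).
With mu = 2/5, sigma = 2, x_0 = 1/3, this gives:
  X_t = 1/3 * exp((-8/5) * t + (2) * B_t).
Since sigma*B_t ~ Normal(0, sigma^2 t), E[exp(sigma*B_t)] = exp(sigma^2 t / 2); so E[X_t] = x_0 * exp((mu - sigma^2/2) t) * exp(sigma^2 t / 2) = x_0 * exp(mu t) = exp(2*t/5)/3.
Var(X_t) = E[X_t^2] - (E[X_t])^2 = x_0^2 * exp(2 mu t) * (exp(sigma^2 t) - 1) = (exp(4*t) - 1)*exp(4*t/5)/9.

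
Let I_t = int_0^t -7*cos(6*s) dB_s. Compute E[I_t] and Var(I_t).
E[I_t] = 0; Var(I_t) = 49*t/2 + 49*sin(12*t)/24

The Itô integral of a deterministic integrand f(s) has mean 0 because each increment f(s) * (B_{s+ds} - B_s) has mean 0. By the Itô isometry:
  Var( int_0^t f(s) dB_s ) = E[ (int_0^t f(s) dB_s)^2 ] = int_0^t f(s)^2 ds.
Here f(s) = -7*cos(6*s), so f(s)^2 = 49*cos(6*s)^2. Integrate:
  int_0^t (49*cos(6*s)^2) ds = 49*t/2 + 49*sin(12*t)/24.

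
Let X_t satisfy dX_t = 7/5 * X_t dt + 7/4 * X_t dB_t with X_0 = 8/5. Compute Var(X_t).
Var(X_t) = 64*(exp(49*t/16) - 1)*exp(14*t/5)/25

For GBM dX = mu X dt + sigma X dB with X_0 = x_0, apply Itô to Y = log X: dY = (mu - sigma^2/2) dt + sigma dB, so Y_t = log(x_0) + (mu - sigma^2/2) t + sigma B_t and hence X_t = x_0 * exp((mu - sigma^2/2) t + sigma B_t).
With mu = 7/5, sigma = 7/4, x_0 = 8/5, this gives:
  X_t = 8/5 * exp((-21/160) * t + (7/4) * B_t).
Since sigma*B_t ~ Normal(0, sigma^2 t), E[exp(sigma*B_t)] = exp(sigma^2 t / 2); so E[X_t] = x_0 * exp((mu - sigma^2/2) t) * exp(sigma^2 t / 2) = x_0 * exp(mu t) = 8*exp(7*t/5)/5.
Var(X_t) = E[X_t^2] - (E[X_t])^2 = x_0^2 * exp(2 mu t) * (exp(sigma^2 t) - 1) = 64*(exp(49*t/16) - 1)*exp(14*t/5)/25.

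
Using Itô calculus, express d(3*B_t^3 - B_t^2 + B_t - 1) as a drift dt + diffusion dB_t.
d(3*B_t^3 - B_t^2 + B_t - 1) = (9*B_t - 1) dt + (9*B_t^2 - 2*B_t + 1) dB_t

Itô's formula for f(B_t) gives d f(B_t) = f'(B_t) dB_t + (1/2) f''(B_t) dt. Compute derivatives of f(x) = 3*x^3 - x^2 + x - 1:
  f'(x)  = 9*x^2 - 2*x + 1
  f''(x) = 18*x - 2
Substitute x = B_t and multiply the f'' term by 1/2:
  drift     = (1/2) * (18*x - 2) evaluated at B_t = 9*B_t - 1
  diffusion = (9*x^2 - 2*x + 1) evaluated at B_t = 9*B_t^2 - 2*B_t + 1
Therefore d(3*B_t^3 - B_t^2 + B_t - 1) = (9*B_t - 1) dt + (9*B_t^2 - 2*B_t + 1) dB_t.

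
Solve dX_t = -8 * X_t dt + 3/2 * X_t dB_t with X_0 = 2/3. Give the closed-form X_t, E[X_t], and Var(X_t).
X_t = 2/3 * exp((-73/8) t + (3/2) B_t); E[X_t] = 2*exp(-8*t)/3; Var(X_t) = (4*exp(9*t/4) - 4)*exp(-16*t)/9

For GBM dX = mu X dt + sigma X dB with X_0 = x_0, apply Itô to Y = log X: dY = (mu - sigma^2/2) dt + sigma dB, so Y_t = log(x_0) + (mu - sigma^2/2) t + sigma B_t and hence X_t = x_0 * exp((mu - sigma^2/2) t + sigma B_t).
With mu = -8, sigma = 3/2, x_0 = 2/3, this gives:
  X_t = 2/3 * exp((-73/8) * t + (3/2) * B_t).
Since sigma*B_t ~ Normal(0, sigma^2 t), E[exp(sigma*B_t)] = exp(sigma^2 t / 2); so E[X_t] = x_0 * exp((mu - sigma^2/2) t) * exp(sigma^2 t / 2) = x_0 * exp(mu t) = 2*exp(-8*t)/3.
Var(X_t) = E[X_t^2] - (E[X_t])^2 = x_0^2 * exp(2 mu t) * (exp(sigma^2 t) - 1) = (4*exp(9*t/4) - 4)*exp(-16*t)/9.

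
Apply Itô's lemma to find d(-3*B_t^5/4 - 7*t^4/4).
d(-3*B_t^5/4 - 7*t^4/4) = (-15*B_t^3/2 - 7*t^3) dt + (-15*B_t^4/4) dB_t

Itô's formula for f(t, x): d f(t, B_t) = (f_t + (1/2) f_xx) dt + f_x dB_t. Compute partials of f(t, x) = -7*t^4/4 - 3*x^5/4:
  f_t(t,x)  = -7*t^3
  f_x(t,x)  = -15*x^4/4
  f_xx(t,x) = -15*x^3
Assemble drift = f_t + (1/2) f_xx = -7*t^3 - 15*x^3/2 and diffusion = f_x = -15*x^4/4. Substituting x = B_t:
  d(-3*B_t^5/4 - 7*t^4/4) = (-15*B_t^3/2 - 7*t^3) dt + (-15*B_t^4/4) dB_t.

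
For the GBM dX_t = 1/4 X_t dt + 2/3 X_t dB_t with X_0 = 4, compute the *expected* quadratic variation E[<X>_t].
E[<X>_t] = 128*exp(17*t/18)/17 - 128/17

<X>_t = int_0^t ((2/3) * X_s)^2 ds. Taking expectation inside the integral: E[<X>_t] = (2/3)^2 * int_0^t E[X_s^2] ds. For GBM, E[X_s^2] = x_0^2 * exp((2 mu + sigma^2) s). Integrating:
  E[<X>_t] = (2/3)^2 * 4^2 * (exp((2*(1/4) + (2/3)^2) t) - 1) / (2*(1/4) + (2/3)^2)
           = (2/3)^2 * 4^2 * (exp((17/18) t) - 1) / (17/18) = 128*exp(17*t/18)/17 - 128/17.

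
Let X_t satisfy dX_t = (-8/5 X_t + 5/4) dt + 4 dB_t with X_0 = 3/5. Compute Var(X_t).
Var(X_t) = 5 - 5*exp(-16*t/5)

The variance V(t) = Var(X_t) satisfies V'(t) = 2 a V(t) + c^2 with V(0) = 0 (drift coefficient is linear in X, diffusion is constant). With a = -8/5, c = 4, the solution is
  V(t) = (c^2 / (2 a)) * (exp(2 a t) - 1)
       = (4^2 / (2*(-8/5))) * (exp((-16/5) t) - 1)
       = 5 - 5*exp(-16*t/5).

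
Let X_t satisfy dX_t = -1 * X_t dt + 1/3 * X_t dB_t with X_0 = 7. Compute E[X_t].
E[X_t] = 7*exp(-t)

For GBM dX = mu X dt + sigma X dB with X_0 = x_0, apply Itô to Y = log X: dY = (mu - sigma^2/2) dt + sigma dB, so Y_t = log(x_0) + (mu - sigma^2/2) t + sigma B_t and hence X_t = x_0 * exp((mu - sigma^2/2) t + sigma B_t).
With mu = -1, sigma = 1/3, x_0 = 7, this gives:
  X_t = 7 * exp((-19/18) * t + (1/3) * B_t).
Since sigma*B_t ~ Normal(0, sigma^2 t), E[exp(sigma*B_t)] = exp(sigma^2 t / 2); so E[X_t] = x_0 * exp((mu - sigma^2/2) t) * exp(sigma^2 t / 2) = x_0 * exp(mu t) = 7*exp(-t).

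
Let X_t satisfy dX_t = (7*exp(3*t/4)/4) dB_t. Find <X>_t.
<X>_t = 49*exp(3*t/2)/24 - 49/24

For an Itô process dX_t = a(t) dt + b(t) dB_t, the quadratic variation is <X>_t = int_0^t b(s)^2 ds (the drift term does not contribute). Here b(s) = 7*exp(3*s/4)/4, so
  b(s)^2 = 49*exp(3*s/2)/16.
Integrating from 0 to t:
  <X>_t = int_0^t (49*exp(3*s/2)/16) ds = 49*exp(3*t/2)/24 - 49/24.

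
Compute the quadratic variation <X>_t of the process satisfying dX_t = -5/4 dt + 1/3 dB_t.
<X>_t = t/9

For an Itô process dX_t = a(t) dt + b(t) dB_t, the quadratic variation is <X>_t = int_0^t b(s)^2 ds (the drift term does not contribute). Here b(s) = 1/3, so
  b(s)^2 = 1/9.
Integrating from 0 to t:
  <X>_t = int_0^t (1/9) ds = t/9.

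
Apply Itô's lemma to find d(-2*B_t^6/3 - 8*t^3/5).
d(-2*B_t^6/3 - 8*t^3/5) = (-10*B_t^4 - 24*t^2/5) dt + (-4*B_t^5) dB_t

Itô's formula for f(t, x): d f(t, B_t) = (f_t + (1/2) f_xx) dt + f_x dB_t. Compute partials of f(t, x) = -8*t^3/5 - 2*x^6/3:
  f_t(t,x)  = -24*t^2/5
  f_x(t,x)  = -4*x^5
  f_xx(t,x) = -20*x^4
Assemble drift = f_t + (1/2) f_xx = -24*t^2/5 - 10*x^4 and diffusion = f_x = -4*x^5. Substituting x = B_t:
  d(-2*B_t^6/3 - 8*t^3/5) = (-10*B_t^4 - 24*t^2/5) dt + (-4*B_t^5) dB_t.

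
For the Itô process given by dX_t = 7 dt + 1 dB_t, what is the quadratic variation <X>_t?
<X>_t = t

For an Itô process dX_t = a(t) dt + b(t) dB_t, the quadratic variation is <X>_t = int_0^t b(s)^2 ds (the drift term does not contribute). Here b(s) = 1, so
  b(s)^2 = 1.
Integrating from 0 to t:
  <X>_t = int_0^t (1) ds = t.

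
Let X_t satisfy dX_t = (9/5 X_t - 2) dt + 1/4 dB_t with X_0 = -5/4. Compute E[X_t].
E[X_t] = 10/9 - 85*exp(9*t/5)/36

Taking expectations and using E[dB_t] = 0, the mean m(t) = E[X_t] satisfies the ODE m'(t) = a m(t) + b with m(0) = x_0. With a = 9/5, b = -2, x_0 = -5/4, the solution is
  m(t) = x_0 * exp(a t) + (b/a) * (exp(a t) - 1)
       = (-5/4) * exp((9/5) t) + ((-2)/(9/5)) * (exp((9/5) t) - 1)
       = 10/9 - 85*exp(9*t/5)/36.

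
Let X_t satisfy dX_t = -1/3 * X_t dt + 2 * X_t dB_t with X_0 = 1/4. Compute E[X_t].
E[X_t] = exp(-t/3)/4

For GBM dX = mu X dt + sigma X dB with X_0 = x_0, apply Itô to Y = log X: dY = (mu - sigma^2/2) dt + sigma dB, so Y_t = log(x_0) + (mu - sigma^2/2) t + sigma B_t and hence X_t = x_0 * exp((mu - sigma^2/2) t + sigma B_t).
With mu = -1/3, sigma = 2, x_0 = 1/4, this gives:
  X_t = 1/4 * exp((-7/3) * t + (2) * B_t).
Since sigma*B_t ~ Normal(0, sigma^2 t), E[exp(sigma*B_t)] = exp(sigma^2 t / 2); so E[X_t] = x_0 * exp((mu - sigma^2/2) t) * exp(sigma^2 t / 2) = x_0 * exp(mu t) = exp(-t/3)/4.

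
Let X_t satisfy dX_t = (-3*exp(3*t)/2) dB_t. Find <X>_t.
<X>_t = 3*exp(6*t)/8 - 3/8

For an Itô process dX_t = a(t) dt + b(t) dB_t, the quadratic variation is <X>_t = int_0^t b(s)^2 ds (the drift term does not contribute). Here b(s) = -3*exp(3*s)/2, so
  b(s)^2 = 9*exp(6*s)/4.
Integrating from 0 to t:
  <X>_t = int_0^t (9*exp(6*s)/4) ds = 3*exp(6*t)/8 - 3/8.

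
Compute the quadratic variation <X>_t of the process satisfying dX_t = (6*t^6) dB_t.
<X>_t = 36*t^13/13

For an Itô process dX_t = a(t) dt + b(t) dB_t, the quadratic variation is <X>_t = int_0^t b(s)^2 ds (the drift term does not contribute). Here b(s) = 6*s^6, so
  b(s)^2 = 36*s^12.
Integrating from 0 to t:
  <X>_t = int_0^t (36*s^12) ds = 36*t^13/13.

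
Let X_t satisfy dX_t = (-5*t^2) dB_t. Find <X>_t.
<X>_t = 5*t^5

For an Itô process dX_t = a(t) dt + b(t) dB_t, the quadratic variation is <X>_t = int_0^t b(s)^2 ds (the drift term does not contribute). Here b(s) = -5*s^2, so
  b(s)^2 = 25*s^4.
Integrating from 0 to t:
  <X>_t = int_0^t (25*s^4) ds = 5*t^5.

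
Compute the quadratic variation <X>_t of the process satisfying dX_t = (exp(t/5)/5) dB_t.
<X>_t = exp(2*t/5)/10 - 1/10

For an Itô process dX_t = a(t) dt + b(t) dB_t, the quadratic variation is <X>_t = int_0^t b(s)^2 ds (the drift term does not contribute). Here b(s) = exp(s/5)/5, so
  b(s)^2 = exp(2*s/5)/25.
Integrating from 0 to t:
  <X>_t = int_0^t (exp(2*s/5)/25) ds = exp(2*t/5)/10 - 1/10.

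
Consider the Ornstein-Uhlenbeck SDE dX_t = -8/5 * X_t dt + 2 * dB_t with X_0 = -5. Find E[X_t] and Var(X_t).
E[X_t] = -5*exp(-8*t/5); Var(X_t) = 5/4 - 5*exp(-16*t/5)/4

The OU SDE dX = -theta X dt + sigma dB admits the integrating factor exp(theta t): d(exp(theta t) X_t) = sigma exp(theta t) dB_t. Integrating from 0 to t:
  X_t = x_0 * exp(-theta t) + sigma * int_0^t exp(-theta (t-s)) dB_s.
The Itô integral has mean 0 and (by the Itô isometry) variance sigma^2 * int_0^t exp(-2 theta (t - s)) ds = sigma^2 * (1 - exp(-2 theta t)) / (2 theta).
With theta = 8/5, sigma = 2, x_0 = -5:
  E[X_t] = -5 * exp(-8/5 t) = -5*exp(-8*t/5)
  Var(X_t) = (2)^2 * (1 - exp(-2*8/5 t)) / (2 * 8/5) = 5/4 - 5*exp(-16*t/5)/4.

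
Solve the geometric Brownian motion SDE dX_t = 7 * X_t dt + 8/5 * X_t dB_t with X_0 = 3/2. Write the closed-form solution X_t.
X_t = 3/2 * exp((143/25) * t + (8/5) * B_t)

For GBM dX = mu X dt + sigma X dB with X_0 = x_0, apply Itô to Y = log X: dY = (mu - sigma^2/2) dt + sigma dB, so Y_t = log(x_0) + (mu - sigma^2/2) t + sigma B_t and hence X_t = x_0 * exp((mu - sigma^2/2) t + sigma B_t).
With mu = 7, sigma = 8/5, x_0 = 3/2, this gives:
  X_t = 3/2 * exp((143/25) * t + (8/5) * B_t).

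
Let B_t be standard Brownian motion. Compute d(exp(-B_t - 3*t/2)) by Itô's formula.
d(exp(-B_t - 3*t/2)) = (-exp(-B_t - 3*t/2)) dt + (-exp(-B_t - 3*t/2)) dB_t

Itô's formula for f(t, x): d f(t, B_t) = (f_t + (1/2) f_xx) dt + f_x dB_t. Compute partials of f(t, x) = exp(-3*t/2 - x):
  f_t(t,x)  = -3*exp(-3*t/2 - x)/2
  f_x(t,x)  = -exp(-3*t/2 - x)
  f_xx(t,x) = exp(-3*t/2 - x)
Assemble drift = f_t + (1/2) f_xx = -exp(-3*t/2 - x) and diffusion = f_x = -exp(-3*t/2 - x). Substituting x = B_t:
  d(exp(-B_t - 3*t/2)) = (-exp(-B_t - 3*t/2)) dt + (-exp(-B_t - 3*t/2)) dB_t.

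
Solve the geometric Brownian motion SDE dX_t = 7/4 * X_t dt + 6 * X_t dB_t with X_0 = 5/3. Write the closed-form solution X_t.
X_t = 5/3 * exp((-65/4) * t + (6) * B_t)

For GBM dX = mu X dt + sigma X dB with X_0 = x_0, apply Itô to Y = log X: dY = (mu - sigma^2/2) dt + sigma dB, so Y_t = log(x_0) + (mu - sigma^2/2) t + sigma B_t and hence X_t = x_0 * exp((mu - sigma^2/2) t + sigma B_t).
With mu = 7/4, sigma = 6, x_0 = 5/3, this gives:
  X_t = 5/3 * exp((-65/4) * t + (6) * B_t).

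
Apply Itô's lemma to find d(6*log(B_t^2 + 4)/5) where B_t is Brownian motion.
d(6*log(B_t^2 + 4)/5) = (6*(4 - B_t^2)/(5*(B_t^2 + 4)^2)) dt + (12*B_t/(5*(B_t^2 + 4))) dB_t

Itô's formula for f(B_t) gives d f(B_t) = f'(B_t) dB_t + (1/2) f''(B_t) dt. Compute derivatives of f(x) = 6*log(x^2 + 4)/5:
  f'(x)  = 12*x/(5*(x^2 + 4))
  f''(x) = 12*(4 - x^2)/(5*(x^2 + 4)^2)
Substitute x = B_t and multiply the f'' term by 1/2:
  drift     = (1/2) * (12*(4 - x^2)/(5*(x^2 + 4)^2)) evaluated at B_t = 6*(4 - B_t^2)/(5*(B_t^2 + 4)^2)
  diffusion = (12*x/(5*(x^2 + 4))) evaluated at B_t = 12*B_t/(5*(B_t^2 + 4))
Therefore d(6*log(B_t^2 + 4)/5) = (6*(4 - B_t^2)/(5*(B_t^2 + 4)^2)) dt + (12*B_t/(5*(B_t^2 + 4))) dB_t.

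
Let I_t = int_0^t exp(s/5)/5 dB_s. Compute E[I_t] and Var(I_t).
E[I_t] = 0; Var(I_t) = exp(2*t/5)/10 - 1/10

The Itô integral of a deterministic integrand f(s) has mean 0 because each increment f(s) * (B_{s+ds} - B_s) has mean 0. By the Itô isometry:
  Var( int_0^t f(s) dB_s ) = E[ (int_0^t f(s) dB_s)^2 ] = int_0^t f(s)^2 ds.
Here f(s) = exp(s/5)/5, so f(s)^2 = exp(2*s/5)/25. Integrate:
  int_0^t (exp(2*s/5)/25) ds = exp(2*t/5)/10 - 1/10.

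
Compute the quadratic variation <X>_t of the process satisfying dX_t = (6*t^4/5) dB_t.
<X>_t = 4*t^9/25

For an Itô process dX_t = a(t) dt + b(t) dB_t, the quadratic variation is <X>_t = int_0^t b(s)^2 ds (the drift term does not contribute). Here b(s) = 6*s^4/5, so
  b(s)^2 = 36*s^8/25.
Integrating from 0 to t:
  <X>_t = int_0^t (36*s^8/25) ds = 4*t^9/25.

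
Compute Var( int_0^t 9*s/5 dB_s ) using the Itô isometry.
Var = 27*t^3/25

The Itô integral of a deterministic integrand f(s) has mean 0 because each increment f(s) * (B_{s+ds} - B_s) has mean 0. By the Itô isometry:
  Var( int_0^t f(s) dB_s ) = E[ (int_0^t f(s) dB_s)^2 ] = int_0^t f(s)^2 ds.
Here f(s) = 9*s/5, so f(s)^2 = 81*s^2/25. Integrate:
  int_0^t (81*s^2/25) ds = 27*t^3/25.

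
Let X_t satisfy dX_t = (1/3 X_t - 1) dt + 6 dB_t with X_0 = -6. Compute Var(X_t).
Var(X_t) = 54*exp(2*t/3) - 54

The variance V(t) = Var(X_t) satisfies V'(t) = 2 a V(t) + c^2 with V(0) = 0 (drift coefficient is linear in X, diffusion is constant). With a = 1/3, c = 6, the solution is
  V(t) = (c^2 / (2 a)) * (exp(2 a t) - 1)
       = (6^2 / (2*(1/3))) * (exp((2/3) t) - 1)
       = 54*exp(2*t/3) - 54.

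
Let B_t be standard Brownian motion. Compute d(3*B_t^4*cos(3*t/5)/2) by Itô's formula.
d(3*B_t^4*cos(3*t/5)/2) = (9*B_t^2*(-B_t^2*sin(3*t/5) + 10*cos(3*t/5))/10) dt + (6*B_t^3*cos(3*t/5)) dB_t

Itô's formula for f(t, x): d f(t, B_t) = (f_t + (1/2) f_xx) dt + f_x dB_t. Compute partials of f(t, x) = 3*x^4*cos(3*t/5)/2:
  f_t(t,x)  = -9*x^4*sin(3*t/5)/10
  f_x(t,x)  = 6*x^3*cos(3*t/5)
  f_xx(t,x) = 18*x^2*cos(3*t/5)
Assemble drift = f_t + (1/2) f_xx = 9*x^2*(-x^2*sin(3*t/5) + 10*cos(3*t/5))/10 and diffusion = f_x = 6*x^3*cos(3*t/5). Substituting x = B_t:
  d(3*B_t^4*cos(3*t/5)/2) = (9*B_t^2*(-B_t^2*sin(3*t/5) + 10*cos(3*t/5))/10) dt + (6*B_t^3*cos(3*t/5)) dB_t.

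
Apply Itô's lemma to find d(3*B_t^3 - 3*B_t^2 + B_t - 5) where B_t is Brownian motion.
d(3*B_t^3 - 3*B_t^2 + B_t - 5) = (9*B_t - 3) dt + (9*B_t^2 - 6*B_t + 1) dB_t

Itô's formula for f(B_t) gives d f(B_t) = f'(B_t) dB_t + (1/2) f''(B_t) dt. Compute derivatives of f(x) = 3*x^3 - 3*x^2 + x - 5:
  f'(x)  = 9*x^2 - 6*x + 1
  f''(x) = 18*x - 6
Substitute x = B_t and multiply the f'' term by 1/2:
  drift     = (1/2) * (18*x - 6) evaluated at B_t = 9*B_t - 3
  diffusion = (9*x^2 - 6*x + 1) evaluated at B_t = 9*B_t^2 - 6*B_t + 1
Therefore d(3*B_t^3 - 3*B_t^2 + B_t - 5) = (9*B_t - 3) dt + (9*B_t^2 - 6*B_t + 1) dB_t.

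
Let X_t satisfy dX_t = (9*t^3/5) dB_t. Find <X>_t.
<X>_t = 81*t^7/175

For an Itô process dX_t = a(t) dt + b(t) dB_t, the quadratic variation is <X>_t = int_0^t b(s)^2 ds (the drift term does not contribute). Here b(s) = 9*s^3/5, so
  b(s)^2 = 81*s^6/25.
Integrating from 0 to t:
  <X>_t = int_0^t (81*s^6/25) ds = 81*t^7/175.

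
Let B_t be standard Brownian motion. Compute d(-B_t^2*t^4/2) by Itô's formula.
d(-B_t^2*t^4/2) = (t^3*(-4*B_t^2 - t)/2) dt + (-B_t*t^4) dB_t

Itô's formula for f(t, x): d f(t, B_t) = (f_t + (1/2) f_xx) dt + f_x dB_t. Compute partials of f(t, x) = -t^4*x^2/2:
  f_t(t,x)  = -2*t^3*x^2
  f_x(t,x)  = -t^4*x
  f_xx(t,x) = -t^4
Assemble drift = f_t + (1/2) f_xx = t^3*(-t - 4*x^2)/2 and diffusion = f_x = -t^4*x. Substituting x = B_t:
  d(-B_t^2*t^4/2) = (t^3*(-4*B_t^2 - t)/2) dt + (-B_t*t^4) dB_t.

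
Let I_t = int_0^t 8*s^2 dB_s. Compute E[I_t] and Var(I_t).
E[I_t] = 0; Var(I_t) = 64*t^5/5

The Itô integral of a deterministic integrand f(s) has mean 0 because each increment f(s) * (B_{s+ds} - B_s) has mean 0. By the Itô isometry:
  Var( int_0^t f(s) dB_s ) = E[ (int_0^t f(s) dB_s)^2 ] = int_0^t f(s)^2 ds.
Here f(s) = 8*s^2, so f(s)^2 = 64*s^4. Integrate:
  int_0^t (64*s^4) ds = 64*t^5/5.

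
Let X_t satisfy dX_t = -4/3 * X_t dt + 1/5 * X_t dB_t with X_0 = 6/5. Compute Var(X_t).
Var(X_t) = (36*exp(t/25) - 36)*exp(-8*t/3)/25

For GBM dX = mu X dt + sigma X dB with X_0 = x_0, apply Itô to Y = log X: dY = (mu - sigma^2/2) dt + sigma dB, so Y_t = log(x_0) + (mu - sigma^2/2) t + sigma B_t and hence X_t = x_0 * exp((mu - sigma^2/2) t + sigma B_t).
With mu = -4/3, sigma = 1/5, x_0 = 6/5, this gives:
  X_t = 6/5 * exp((-203/150) * t + (1/5) * B_t).
Since sigma*B_t ~ Normal(0, sigma^2 t), E[exp(sigma*B_t)] = exp(sigma^2 t / 2); so E[X_t] = x_0 * exp((mu - sigma^2/2) t) * exp(sigma^2 t / 2) = x_0 * exp(mu t) = 6*exp(-4*t/3)/5.
Var(X_t) = E[X_t^2] - (E[X_t])^2 = x_0^2 * exp(2 mu t) * (exp(sigma^2 t) - 1) = (36*exp(t/25) - 36)*exp(-8*t/3)/25.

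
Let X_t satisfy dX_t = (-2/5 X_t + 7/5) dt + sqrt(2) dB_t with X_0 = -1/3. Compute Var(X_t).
Var(X_t) = 5/2 - 5*exp(-4*t/5)/2

The variance V(t) = Var(X_t) satisfies V'(t) = 2 a V(t) + c^2 with V(0) = 0 (drift coefficient is linear in X, diffusion is constant). With a = -2/5, c = sqrt(2), the solution is
  V(t) = (c^2 / (2 a)) * (exp(2 a t) - 1)
       = (sqrt(2)^2 / (2*(-2/5))) * (exp((-4/5) t) - 1)
       = 5/2 - 5*exp(-4*t/5)/2.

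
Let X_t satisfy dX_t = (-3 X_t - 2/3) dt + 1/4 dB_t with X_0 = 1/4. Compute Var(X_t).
Var(X_t) = 1/96 - exp(-6*t)/96

The variance V(t) = Var(X_t) satisfies V'(t) = 2 a V(t) + c^2 with V(0) = 0 (drift coefficient is linear in X, diffusion is constant). With a = -3, c = 1/4, the solution is
  V(t) = (c^2 / (2 a)) * (exp(2 a t) - 1)
       = ((1/4)^2 / (2*(-3))) * (exp((-6) t) - 1)
       = 1/96 - exp(-6*t)/96.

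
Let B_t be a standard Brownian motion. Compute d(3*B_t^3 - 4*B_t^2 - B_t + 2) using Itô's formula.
d(3*B_t^3 - 4*B_t^2 - B_t + 2) = (9*B_t - 4) dt + (9*B_t^2 - 8*B_t - 1) dB_t

Itô's formula for f(B_t) gives d f(B_t) = f'(B_t) dB_t + (1/2) f''(B_t) dt. Compute derivatives of f(x) = 3*x^3 - 4*x^2 - x + 2:
  f'(x)  = 9*x^2 - 8*x - 1
  f''(x) = 18*x - 8
Substitute x = B_t and multiply the f'' term by 1/2:
  drift     = (1/2) * (18*x - 8) evaluated at B_t = 9*B_t - 4
  diffusion = (9*x^2 - 8*x - 1) evaluated at B_t = 9*B_t^2 - 8*B_t - 1
Therefore d(3*B_t^3 - 4*B_t^2 - B_t + 2) = (9*B_t - 4) dt + (9*B_t^2 - 8*B_t - 1) dB_t.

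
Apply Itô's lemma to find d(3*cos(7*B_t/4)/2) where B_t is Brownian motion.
d(3*cos(7*B_t/4)/2) = (-147*cos(7*B_t/4)/64) dt + (-21*sin(7*B_t/4)/8) dB_t

Itô's formula for f(B_t) gives d f(B_t) = f'(B_t) dB_t + (1/2) f''(B_t) dt. Compute derivatives of f(x) = 3*cos(7*x/4)/2:
  f'(x)  = -21*sin(7*x/4)/8
  f''(x) = -147*cos(7*x/4)/32
Substitute x = B_t and multiply the f'' term by 1/2:
  drift     = (1/2) * (-147*cos(7*x/4)/32) evaluated at B_t = -147*cos(7*B_t/4)/64
  diffusion = (-21*sin(7*x/4)/8) evaluated at B_t = -21*sin(7*B_t/4)/8
Therefore d(3*cos(7*B_t/4)/2) = (-147*cos(7*B_t/4)/64) dt + (-21*sin(7*B_t/4)/8) dB_t.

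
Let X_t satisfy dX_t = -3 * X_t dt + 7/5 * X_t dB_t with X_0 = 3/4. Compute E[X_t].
E[X_t] = 3*exp(-3*t)/4

For GBM dX = mu X dt + sigma X dB with X_0 = x_0, apply Itô to Y = log X: dY = (mu - sigma^2/2) dt + sigma dB, so Y_t = log(x_0) + (mu - sigma^2/2) t + sigma B_t and hence X_t = x_0 * exp((mu - sigma^2/2) t + sigma B_t).
With mu = -3, sigma = 7/5, x_0 = 3/4, this gives:
  X_t = 3/4 * exp((-199/50) * t + (7/5) * B_t).
Since sigma*B_t ~ Normal(0, sigma^2 t), E[exp(sigma*B_t)] = exp(sigma^2 t / 2); so E[X_t] = x_0 * exp((mu - sigma^2/2) t) * exp(sigma^2 t / 2) = x_0 * exp(mu t) = 3*exp(-3*t)/4.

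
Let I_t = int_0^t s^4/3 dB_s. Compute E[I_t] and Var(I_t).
E[I_t] = 0; Var(I_t) = t^9/81

The Itô integral of a deterministic integrand f(s) has mean 0 because each increment f(s) * (B_{s+ds} - B_s) has mean 0. By the Itô isometry:
  Var( int_0^t f(s) dB_s ) = E[ (int_0^t f(s) dB_s)^2 ] = int_0^t f(s)^2 ds.
Here f(s) = s^4/3, so f(s)^2 = s^8/9. Integrate:
  int_0^t (s^8/9) ds = t^9/81.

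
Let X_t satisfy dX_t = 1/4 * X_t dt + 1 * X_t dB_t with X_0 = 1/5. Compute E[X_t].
E[X_t] = exp(t/4)/5

For GBM dX = mu X dt + sigma X dB with X_0 = x_0, apply Itô to Y = log X: dY = (mu - sigma^2/2) dt + sigma dB, so Y_t = log(x_0) + (mu - sigma^2/2) t + sigma B_t and hence X_t = x_0 * exp((mu - sigma^2/2) t + sigma B_t).
With mu = 1/4, sigma = 1, x_0 = 1/5, this gives:
  X_t = 1/5 * exp((-1/4) * t + (1) * B_t).
Since sigma*B_t ~ Normal(0, sigma^2 t), E[exp(sigma*B_t)] = exp(sigma^2 t / 2); so E[X_t] = x_0 * exp((mu - sigma^2/2) t) * exp(sigma^2 t / 2) = x_0 * exp(mu t) = exp(t/4)/5.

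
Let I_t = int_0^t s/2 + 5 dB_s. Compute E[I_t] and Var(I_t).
E[I_t] = 0; Var(I_t) = t*(t^2 + 30*t + 300)/12

The Itô integral of a deterministic integrand f(s) has mean 0 because each increment f(s) * (B_{s+ds} - B_s) has mean 0. By the Itô isometry:
  Var( int_0^t f(s) dB_s ) = E[ (int_0^t f(s) dB_s)^2 ] = int_0^t f(s)^2 ds.
Here f(s) = s/2 + 5, so f(s)^2 = (s + 10)^2/4. Integrate:
  int_0^t ((s + 10)^2/4) ds = t*(t^2 + 30*t + 300)/12.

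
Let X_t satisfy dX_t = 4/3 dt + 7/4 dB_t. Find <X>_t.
<X>_t = 49*t/16

For an Itô process dX_t = a(t) dt + b(t) dB_t, the quadratic variation is <X>_t = int_0^t b(s)^2 ds (the drift term does not contribute). Here b(s) = 7/4, so
  b(s)^2 = 49/16.
Integrating from 0 to t:
  <X>_t = int_0^t (49/16) ds = 49*t/16.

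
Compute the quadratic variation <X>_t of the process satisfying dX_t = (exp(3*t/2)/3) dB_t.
<X>_t = exp(3*t)/27 - 1/27

For an Itô process dX_t = a(t) dt + b(t) dB_t, the quadratic variation is <X>_t = int_0^t b(s)^2 ds (the drift term does not contribute). Here b(s) = exp(3*s/2)/3, so
  b(s)^2 = exp(3*s)/9.
Integrating from 0 to t:
  <X>_t = int_0^t (exp(3*s)/9) ds = exp(3*t)/27 - 1/27.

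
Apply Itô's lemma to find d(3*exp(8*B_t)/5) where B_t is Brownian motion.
d(3*exp(8*B_t)/5) = (96*exp(8*B_t)/5) dt + (24*exp(8*B_t)/5) dB_t

Itô's formula for f(B_t) gives d f(B_t) = f'(B_t) dB_t + (1/2) f''(B_t) dt. Compute derivatives of f(x) = 3*exp(8*x)/5:
  f'(x)  = 24*exp(8*x)/5
  f''(x) = 192*exp(8*x)/5
Substitute x = B_t and multiply the f'' term by 1/2:
  drift     = (1/2) * (192*exp(8*x)/5) evaluated at B_t = 96*exp(8*B_t)/5
  diffusion = (24*exp(8*x)/5) evaluated at B_t = 24*exp(8*B_t)/5
Therefore d(3*exp(8*B_t)/5) = (96*exp(8*B_t)/5) dt + (24*exp(8*B_t)/5) dB_t.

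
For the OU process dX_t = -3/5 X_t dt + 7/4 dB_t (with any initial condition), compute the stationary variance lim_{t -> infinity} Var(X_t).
lim Var(X_t) = 245/96

The OU SDE dX = -theta X dt + sigma dB admits the integrating factor exp(theta t): d(exp(theta t) X_t) = sigma exp(theta t) dB_t. Integrating from 0 to t gives X_t = x_0 * exp(-theta t) + sigma * int_0^t exp(-theta (t-s)) dB_s for any initial x_0. The Itô integral has variance (by the Itô isometry) sigma^2 * int_0^t exp(-2 theta (t - s)) ds = sigma^2 * (1 - exp(-2 theta t)) / (2 theta), independent of x_0.
With theta = 3/5, sigma = 7/4:
  Var(X_t) = (7/4)^2 * (1 - exp(-2*3/5 t)) / (2 * 3/5) = 245/96 - 245*exp(-6*t/5)/96.
As t -> infinity, exp(-2*3/5 t) -> 0, so the stationary variance is sigma^2 / (2 theta) = 245/96.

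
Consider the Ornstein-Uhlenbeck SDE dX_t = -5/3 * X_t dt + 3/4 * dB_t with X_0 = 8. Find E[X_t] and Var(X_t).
E[X_t] = 8*exp(-5*t/3); Var(X_t) = 27/160 - 27*exp(-10*t/3)/160

The OU SDE dX = -theta X dt + sigma dB admits the integrating factor exp(theta t): d(exp(theta t) X_t) = sigma exp(theta t) dB_t. Integrating from 0 to t:
  X_t = x_0 * exp(-theta t) + sigma * int_0^t exp(-theta (t-s)) dB_s.
The Itô integral has mean 0 and (by the Itô isometry) variance sigma^2 * int_0^t exp(-2 theta (t - s)) ds = sigma^2 * (1 - exp(-2 theta t)) / (2 theta).
With theta = 5/3, sigma = 3/4, x_0 = 8:
  E[X_t] = 8 * exp(-5/3 t) = 8*exp(-5*t/3)
  Var(X_t) = (3/4)^2 * (1 - exp(-2*5/3 t)) / (2 * 5/3) = 27/160 - 27*exp(-10*t/3)/160.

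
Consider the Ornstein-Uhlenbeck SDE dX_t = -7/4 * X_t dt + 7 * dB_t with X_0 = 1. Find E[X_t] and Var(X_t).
E[X_t] = exp(-7*t/4); Var(X_t) = 14 - 14*exp(-7*t/2)

The OU SDE dX = -theta X dt + sigma dB admits the integrating factor exp(theta t): d(exp(theta t) X_t) = sigma exp(theta t) dB_t. Integrating from 0 to t:
  X_t = x_0 * exp(-theta t) + sigma * int_0^t exp(-theta (t-s)) dB_s.
The Itô integral has mean 0 and (by the Itô isometry) variance sigma^2 * int_0^t exp(-2 theta (t - s)) ds = sigma^2 * (1 - exp(-2 theta t)) / (2 theta).
With theta = 7/4, sigma = 7, x_0 = 1:
  E[X_t] = 1 * exp(-7/4 t) = exp(-7*t/4)
  Var(X_t) = (7)^2 * (1 - exp(-2*7/4 t)) / (2 * 7/4) = 14 - 14*exp(-7*t/2).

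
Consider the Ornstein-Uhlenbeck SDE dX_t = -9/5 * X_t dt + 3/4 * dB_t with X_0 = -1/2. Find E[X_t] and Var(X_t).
E[X_t] = -exp(-9*t/5)/2; Var(X_t) = 5/32 - 5*exp(-18*t/5)/32

The OU SDE dX = -theta X dt + sigma dB admits the integrating factor exp(theta t): d(exp(theta t) X_t) = sigma exp(theta t) dB_t. Integrating from 0 to t:
  X_t = x_0 * exp(-theta t) + sigma * int_0^t exp(-theta (t-s)) dB_s.
The Itô integral has mean 0 and (by the Itô isometry) variance sigma^2 * int_0^t exp(-2 theta (t - s)) ds = sigma^2 * (1 - exp(-2 theta t)) / (2 theta).
With theta = 9/5, sigma = 3/4, x_0 = -1/2:
  E[X_t] = -1/2 * exp(-9/5 t) = -exp(-9*t/5)/2
  Var(X_t) = (3/4)^2 * (1 - exp(-2*9/5 t)) / (2 * 9/5) = 5/32 - 5*exp(-18*t/5)/32.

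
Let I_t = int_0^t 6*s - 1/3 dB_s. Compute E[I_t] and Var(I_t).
E[I_t] = 0; Var(I_t) = t*(108*t^2 - 18*t + 1)/9

The Itô integral of a deterministic integrand f(s) has mean 0 because each increment f(s) * (B_{s+ds} - B_s) has mean 0. By the Itô isometry:
  Var( int_0^t f(s) dB_s ) = E[ (int_0^t f(s) dB_s)^2 ] = int_0^t f(s)^2 ds.
Here f(s) = 6*s - 1/3, so f(s)^2 = (18*s - 1)^2/9. Integrate:
  int_0^t ((18*s - 1)^2/9) ds = t*(108*t^2 - 18*t + 1)/9.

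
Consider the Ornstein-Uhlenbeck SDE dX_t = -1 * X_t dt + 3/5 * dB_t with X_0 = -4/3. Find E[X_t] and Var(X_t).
E[X_t] = -4*exp(-t)/3; Var(X_t) = 9/50 - 9*exp(-2*t)/50

The OU SDE dX = -theta X dt + sigma dB admits the integrating factor exp(theta t): d(exp(theta t) X_t) = sigma exp(theta t) dB_t. Integrating from 0 to t:
  X_t = x_0 * exp(-theta t) + sigma * int_0^t exp(-theta (t-s)) dB_s.
The Itô integral has mean 0 and (by the Itô isometry) variance sigma^2 * int_0^t exp(-2 theta (t - s)) ds = sigma^2 * (1 - exp(-2 theta t)) / (2 theta).
With theta = 1, sigma = 3/5, x_0 = -4/3:
  E[X_t] = -4/3 * exp(-1 t) = -4*exp(-t)/3
  Var(X_t) = (3/5)^2 * (1 - exp(-2*1 t)) / (2 * 1) = 9/50 - 9*exp(-2*t)/50.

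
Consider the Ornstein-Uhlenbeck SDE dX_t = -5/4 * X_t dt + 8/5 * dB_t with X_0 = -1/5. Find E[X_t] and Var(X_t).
E[X_t] = -exp(-5*t/4)/5; Var(X_t) = 128/125 - 128*exp(-5*t/2)/125

The OU SDE dX = -theta X dt + sigma dB admits the integrating factor exp(theta t): d(exp(theta t) X_t) = sigma exp(theta t) dB_t. Integrating from 0 to t:
  X_t = x_0 * exp(-theta t) + sigma * int_0^t exp(-theta (t-s)) dB_s.
The Itô integral has mean 0 and (by the Itô isometry) variance sigma^2 * int_0^t exp(-2 theta (t - s)) ds = sigma^2 * (1 - exp(-2 theta t)) / (2 theta).
With theta = 5/4, sigma = 8/5, x_0 = -1/5:
  E[X_t] = -1/5 * exp(-5/4 t) = -exp(-5*t/4)/5
  Var(X_t) = (8/5)^2 * (1 - exp(-2*5/4 t)) / (2 * 5/4) = 128/125 - 128*exp(-5*t/2)/125.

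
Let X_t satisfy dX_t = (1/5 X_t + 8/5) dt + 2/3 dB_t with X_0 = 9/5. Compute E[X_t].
E[X_t] = 49*exp(t/5)/5 - 8

Taking expectations and using E[dB_t] = 0, the mean m(t) = E[X_t] satisfies the ODE m'(t) = a m(t) + b with m(0) = x_0. With a = 1/5, b = 8/5, x_0 = 9/5, the solution is
  m(t) = x_0 * exp(a t) + (b/a) * (exp(a t) - 1)
       = (9/5) * exp((1/5) t) + ((8/5)/(1/5)) * (exp((1/5) t) - 1)
       = 49*exp(t/5)/5 - 8.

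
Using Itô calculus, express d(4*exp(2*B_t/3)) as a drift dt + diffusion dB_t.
d(4*exp(2*B_t/3)) = (8*exp(2*B_t/3)/9) dt + (8*exp(2*B_t/3)/3) dB_t

Itô's formula for f(B_t) gives d f(B_t) = f'(B_t) dB_t + (1/2) f''(B_t) dt. Compute derivatives of f(x) = 4*exp(2*x/3):
  f'(x)  = 8*exp(2*x/3)/3
  f''(x) = 16*exp(2*x/3)/9
Substitute x = B_t and multiply the f'' term by 1/2:
  drift     = (1/2) * (16*exp(2*x/3)/9) evaluated at B_t = 8*exp(2*B_t/3)/9
  diffusion = (8*exp(2*x/3)/3) evaluated at B_t = 8*exp(2*B_t/3)/3
Therefore d(4*exp(2*B_t/3)) = (8*exp(2*B_t/3)/9) dt + (8*exp(2*B_t/3)/3) dB_t.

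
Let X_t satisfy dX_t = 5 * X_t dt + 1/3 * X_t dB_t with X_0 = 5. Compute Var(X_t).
Var(X_t) = 25*(exp(t/9) - 1)*exp(10*t)

For GBM dX = mu X dt + sigma X dB with X_0 = x_0, apply Itô to Y = log X: dY = (mu - sigma^2/2) dt + sigma dB, so Y_t = log(x_0) + (mu - sigma^2/2) t + sigma B_t and hence X_t = x_0 * exp((mu - sigma^2/2) t + sigma B_t).
With mu = 5, sigma = 1/3, x_0 = 5, this gives:
  X_t = 5 * exp((89/18) * t + (1/3) * B_t).
Since sigma*B_t ~ Normal(0, sigma^2 t), E[exp(sigma*B_t)] = exp(sigma^2 t / 2); so E[X_t] = x_0 * exp((mu - sigma^2/2) t) * exp(sigma^2 t / 2) = x_0 * exp(mu t) = 5*exp(5*t).
Var(X_t) = E[X_t^2] - (E[X_t])^2 = x_0^2 * exp(2 mu t) * (exp(sigma^2 t) - 1) = 25*(exp(t/9) - 1)*exp(10*t).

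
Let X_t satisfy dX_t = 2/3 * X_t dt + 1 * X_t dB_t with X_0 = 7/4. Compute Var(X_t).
Var(X_t) = 49*(exp(t) - 1)*exp(4*t/3)/16

For GBM dX = mu X dt + sigma X dB with X_0 = x_0, apply Itô to Y = log X: dY = (mu - sigma^2/2) dt + sigma dB, so Y_t = log(x_0) + (mu - sigma^2/2) t + sigma B_t and hence X_t = x_0 * exp((mu - sigma^2/2) t + sigma B_t).
With mu = 2/3, sigma = 1, x_0 = 7/4, this gives:
  X_t = 7/4 * exp((1/6) * t + (1) * B_t).
Since sigma*B_t ~ Normal(0, sigma^2 t), E[exp(sigma*B_t)] = exp(sigma^2 t / 2); so E[X_t] = x_0 * exp((mu - sigma^2/2) t) * exp(sigma^2 t / 2) = x_0 * exp(mu t) = 7*exp(2*t/3)/4.
Var(X_t) = E[X_t^2] - (E[X_t])^2 = x_0^2 * exp(2 mu t) * (exp(sigma^2 t) - 1) = 49*(exp(t) - 1)*exp(4*t/3)/16.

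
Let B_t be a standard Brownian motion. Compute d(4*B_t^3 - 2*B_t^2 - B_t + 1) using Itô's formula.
d(4*B_t^3 - 2*B_t^2 - B_t + 1) = (12*B_t - 2) dt + (12*B_t^2 - 4*B_t - 1) dB_t

Itô's formula for f(B_t) gives d f(B_t) = f'(B_t) dB_t + (1/2) f''(B_t) dt. Compute derivatives of f(x) = 4*x^3 - 2*x^2 - x + 1:
  f'(x)  = 12*x^2 - 4*x - 1
  f''(x) = 24*x - 4
Substitute x = B_t and multiply the f'' term by 1/2:
  drift     = (1/2) * (24*x - 4) evaluated at B_t = 12*B_t - 2
  diffusion = (12*x^2 - 4*x - 1) evaluated at B_t = 12*B_t^2 - 4*B_t - 1
Therefore d(4*B_t^3 - 2*B_t^2 - B_t + 1) = (12*B_t - 2) dt + (12*B_t^2 - 4*B_t - 1) dB_t.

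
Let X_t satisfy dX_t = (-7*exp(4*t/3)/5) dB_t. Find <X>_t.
<X>_t = 147*exp(8*t/3)/200 - 147/200

For an Itô process dX_t = a(t) dt + b(t) dB_t, the quadratic variation is <X>_t = int_0^t b(s)^2 ds (the drift term does not contribute). Here b(s) = -7*exp(4*s/3)/5, so
  b(s)^2 = 49*exp(8*s/3)/25.
Integrating from 0 to t:
  <X>_t = int_0^t (49*exp(8*s/3)/25) ds = 147*exp(8*t/3)/200 - 147/200.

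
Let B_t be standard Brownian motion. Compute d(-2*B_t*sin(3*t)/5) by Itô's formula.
d(-2*B_t*sin(3*t)/5) = (-6*B_t*cos(3*t)/5) dt + (-2*sin(3*t)/5) dB_t

Itô's formula for f(t, x): d f(t, B_t) = (f_t + (1/2) f_xx) dt + f_x dB_t. Compute partials of f(t, x) = -2*x*sin(3*t)/5:
  f_t(t,x)  = -6*x*cos(3*t)/5
  f_x(t,x)  = -2*sin(3*t)/5
  f_xx(t,x) = 0
Assemble drift = f_t + (1/2) f_xx = -6*x*cos(3*t)/5 and diffusion = f_x = -2*sin(3*t)/5. Substituting x = B_t:
  d(-2*B_t*sin(3*t)/5) = (-6*B_t*cos(3*t)/5) dt + (-2*sin(3*t)/5) dB_t.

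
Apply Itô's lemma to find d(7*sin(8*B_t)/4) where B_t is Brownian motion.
d(7*sin(8*B_t)/4) = (-56*sin(8*B_t)) dt + (14*cos(8*B_t)) dB_t

Itô's formula for f(B_t) gives d f(B_t) = f'(B_t) dB_t + (1/2) f''(B_t) dt. Compute derivatives of f(x) = 7*sin(8*x)/4:
  f'(x)  = 14*cos(8*x)
  f''(x) = -112*sin(8*x)
Substitute x = B_t and multiply the f'' term by 1/2:
  drift     = (1/2) * (-112*sin(8*x)) evaluated at B_t = -56*sin(8*B_t)
  diffusion = (14*cos(8*x)) evaluated at B_t = 14*cos(8*B_t)
Therefore d(7*sin(8*B_t)/4) = (-56*sin(8*B_t)) dt + (14*cos(8*B_t)) dB_t.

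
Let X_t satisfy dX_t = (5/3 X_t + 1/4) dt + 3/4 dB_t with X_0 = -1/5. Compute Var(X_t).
Var(X_t) = 27*exp(10*t/3)/160 - 27/160

The variance V(t) = Var(X_t) satisfies V'(t) = 2 a V(t) + c^2 with V(0) = 0 (drift coefficient is linear in X, diffusion is constant). With a = 5/3, c = 3/4, the solution is
  V(t) = (c^2 / (2 a)) * (exp(2 a t) - 1)
       = ((3/4)^2 / (2*(5/3))) * (exp((10/3) t) - 1)
       = 27*exp(10*t/3)/160 - 27/160.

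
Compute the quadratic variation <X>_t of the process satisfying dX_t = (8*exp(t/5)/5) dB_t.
<X>_t = 32*exp(2*t/5)/5 - 32/5

For an Itô process dX_t = a(t) dt + b(t) dB_t, the quadratic variation is <X>_t = int_0^t b(s)^2 ds (the drift term does not contribute). Here b(s) = 8*exp(s/5)/5, so
  b(s)^2 = 64*exp(2*s/5)/25.
Integrating from 0 to t:
  <X>_t = int_0^t (64*exp(2*s/5)/25) ds = 32*exp(2*t/5)/5 - 32/5.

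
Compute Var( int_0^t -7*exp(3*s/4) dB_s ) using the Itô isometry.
Var = 98*exp(3*t/2)/3 - 98/3

The Itô integral of a deterministic integrand f(s) has mean 0 because each increment f(s) * (B_{s+ds} - B_s) has mean 0. By the Itô isometry:
  Var( int_0^t f(s) dB_s ) = E[ (int_0^t f(s) dB_s)^2 ] = int_0^t f(s)^2 ds.
Here f(s) = -7*exp(3*s/4), so f(s)^2 = 49*exp(3*s/2). Integrate:
  int_0^t (49*exp(3*s/2)) ds = 98*exp(3*t/2)/3 - 98/3.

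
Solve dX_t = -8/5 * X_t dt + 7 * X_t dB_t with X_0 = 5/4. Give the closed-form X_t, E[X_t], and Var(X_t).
X_t = 5/4 * exp((-261/10) t + (7) B_t); E[X_t] = 5*exp(-8*t/5)/4; Var(X_t) = (25*exp(49*t) - 25)*exp(-16*t/5)/16

For GBM dX = mu X dt + sigma X dB with X_0 = x_0, apply Itô to Y = log X: dY = (mu - sigma^2/2) dt + sigma dB, so Y_t = log(x_0) + (mu - sigma^2/2) t + sigma B_t and hence X_t = x_0 * exp((mu - sigma^2/2) t + sigma B_t).
With mu = -8/5, sigma = 7, x_0 = 5/4, this gives:
  X_t = 5/4 * exp((-261/10) * t + (7) * B_t).
Since sigma*B_t ~ Normal(0, sigma^2 t), E[exp(sigma*B_t)] = exp(sigma^2 t / 2); so E[X_t] = x_0 * exp((mu - sigma^2/2) t) * exp(sigma^2 t / 2) = x_0 * exp(mu t) = 5*exp(-8*t/5)/4.
Var(X_t) = E[X_t^2] - (E[X_t])^2 = x_0^2 * exp(2 mu t) * (exp(sigma^2 t) - 1) = (25*exp(49*t) - 25)*exp(-16*t/5)/16.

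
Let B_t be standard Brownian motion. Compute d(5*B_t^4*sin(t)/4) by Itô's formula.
d(5*B_t^4*sin(t)/4) = (5*B_t^2*(B_t^2*cos(t) + 6*sin(t))/4) dt + (5*B_t^3*sin(t)) dB_t

Itô's formula for f(t, x): d f(t, B_t) = (f_t + (1/2) f_xx) dt + f_x dB_t. Compute partials of f(t, x) = 5*x^4*sin(t)/4:
  f_t(t,x)  = 5*x^4*cos(t)/4
  f_x(t,x)  = 5*x^3*sin(t)
  f_xx(t,x) = 15*x^2*sin(t)
Assemble drift = f_t + (1/2) f_xx = 5*x^2*(x^2*cos(t) + 6*sin(t))/4 and diffusion = f_x = 5*x^3*sin(t). Substituting x = B_t:
  d(5*B_t^4*sin(t)/4) = (5*B_t^2*(B_t^2*cos(t) + 6*sin(t))/4) dt + (5*B_t^3*sin(t)) dB_t.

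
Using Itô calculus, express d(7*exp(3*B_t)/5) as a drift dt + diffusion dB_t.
d(7*exp(3*B_t)/5) = (63*exp(3*B_t)/10) dt + (21*exp(3*B_t)/5) dB_t

Itô's formula for f(B_t) gives d f(B_t) = f'(B_t) dB_t + (1/2) f''(B_t) dt. Compute derivatives of f(x) = 7*exp(3*x)/5:
  f'(x)  = 21*exp(3*x)/5
  f''(x) = 63*exp(3*x)/5
Substitute x = B_t and multiply the f'' term by 1/2:
  drift     = (1/2) * (63*exp(3*x)/5) evaluated at B_t = 63*exp(3*B_t)/10
  diffusion = (21*exp(3*x)/5) evaluated at B_t = 21*exp(3*B_t)/5
Therefore d(7*exp(3*B_t)/5) = (63*exp(3*B_t)/10) dt + (21*exp(3*B_t)/5) dB_t.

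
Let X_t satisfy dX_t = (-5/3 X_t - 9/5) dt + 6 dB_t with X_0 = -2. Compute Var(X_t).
Var(X_t) = 54/5 - 54*exp(-10*t/3)/5

The variance V(t) = Var(X_t) satisfies V'(t) = 2 a V(t) + c^2 with V(0) = 0 (drift coefficient is linear in X, diffusion is constant). With a = -5/3, c = 6, the solution is
  V(t) = (c^2 / (2 a)) * (exp(2 a t) - 1)
       = (6^2 / (2*(-5/3))) * (exp((-10/3) t) - 1)
       = 54/5 - 54*exp(-10*t/3)/5.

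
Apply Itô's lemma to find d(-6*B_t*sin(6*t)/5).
d(-6*B_t*sin(6*t)/5) = (-36*B_t*cos(6*t)/5) dt + (-6*sin(6*t)/5) dB_t

Itô's formula for f(t, x): d f(t, B_t) = (f_t + (1/2) f_xx) dt + f_x dB_t. Compute partials of f(t, x) = -6*x*sin(6*t)/5:
  f_t(t,x)  = -36*x*cos(6*t)/5
  f_x(t,x)  = -6*sin(6*t)/5
  f_xx(t,x) = 0
Assemble drift = f_t + (1/2) f_xx = -36*x*cos(6*t)/5 and diffusion = f_x = -6*sin(6*t)/5. Substituting x = B_t:
  d(-6*B_t*sin(6*t)/5) = (-36*B_t*cos(6*t)/5) dt + (-6*sin(6*t)/5) dB_t.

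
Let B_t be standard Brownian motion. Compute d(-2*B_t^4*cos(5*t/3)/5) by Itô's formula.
d(-2*B_t^4*cos(5*t/3)/5) = (2*B_t^2*(5*B_t^2*sin(5*t/3) - 18*cos(5*t/3))/15) dt + (-8*B_t^3*cos(5*t/3)/5) dB_t

Itô's formula for f(t, x): d f(t, B_t) = (f_t + (1/2) f_xx) dt + f_x dB_t. Compute partials of f(t, x) = -2*x^4*cos(5*t/3)/5:
  f_t(t,x)  = 2*x^4*sin(5*t/3)/3
  f_x(t,x)  = -8*x^3*cos(5*t/3)/5
  f_xx(t,x) = -24*x^2*cos(5*t/3)/5
Assemble drift = f_t + (1/2) f_xx = 2*x^2*(5*x^2*sin(5*t/3) - 18*cos(5*t/3))/15 and diffusion = f_x = -8*x^3*cos(5*t/3)/5. Substituting x = B_t:
  d(-2*B_t^4*cos(5*t/3)/5) = (2*B_t^2*(5*B_t^2*sin(5*t/3) - 18*cos(5*t/3))/15) dt + (-8*B_t^3*cos(5*t/3)/5) dB_t.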